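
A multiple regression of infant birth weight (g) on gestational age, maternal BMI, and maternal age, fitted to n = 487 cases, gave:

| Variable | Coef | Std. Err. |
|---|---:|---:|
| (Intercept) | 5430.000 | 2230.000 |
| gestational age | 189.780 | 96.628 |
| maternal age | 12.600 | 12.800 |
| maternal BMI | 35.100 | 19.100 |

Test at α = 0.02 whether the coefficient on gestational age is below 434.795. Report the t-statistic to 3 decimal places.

t = -2.536

Read off: b = 189.780, SE = 96.628 for gestational age.
H₀: β₁ = 434.795 vs H₁: β₁ < 434.795.
t = (189.780 − 434.795) / 96.628 = -2.536.
df = n − k − 1 = 487 − 3 − 1 = 483.
One-sided p ≈ 0.0058, which is < 0.02, so reject H₀.
There is evidence that the true slope on gestational age is below 434.795 g per unit, holding the other predictors fixed.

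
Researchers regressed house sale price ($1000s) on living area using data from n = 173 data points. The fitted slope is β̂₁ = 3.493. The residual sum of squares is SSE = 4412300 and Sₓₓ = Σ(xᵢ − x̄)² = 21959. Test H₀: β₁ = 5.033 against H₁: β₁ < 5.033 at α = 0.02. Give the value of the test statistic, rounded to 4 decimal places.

MSE = SSE/(n − 2) = 4412300/171 = 25802.9.
SE(β̂₁) = √(MSE/Sₓₓ) = √(25802.9/21959) = 1.084.
t = (3.493 − 5.033) / 1.084 = -1.4207.
df = n − 2 = 171.
One-sided p ≈ 0.0786, which is ≥ 0.02, so fail to reject H₀.
The data do not give significant evidence that the true slope on living area is below 5.033 $1000s per unit.

t = -1.4207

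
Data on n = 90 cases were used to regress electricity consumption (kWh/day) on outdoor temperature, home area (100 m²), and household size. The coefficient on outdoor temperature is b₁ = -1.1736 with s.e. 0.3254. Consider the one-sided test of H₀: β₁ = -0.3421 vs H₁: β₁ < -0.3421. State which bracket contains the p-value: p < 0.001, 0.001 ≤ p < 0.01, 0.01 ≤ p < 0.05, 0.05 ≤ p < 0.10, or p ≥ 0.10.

t = (-1.1736 − (-0.3421)) / 0.3254 = -2.555.
df = n − k − 1 = 90 − 3 − 1 = 86.
One-sided p = P(T_{86} < t) ≈ 0.0062.
So 0.001 ≤ p < 0.01.

0.001 ≤ p < 0.01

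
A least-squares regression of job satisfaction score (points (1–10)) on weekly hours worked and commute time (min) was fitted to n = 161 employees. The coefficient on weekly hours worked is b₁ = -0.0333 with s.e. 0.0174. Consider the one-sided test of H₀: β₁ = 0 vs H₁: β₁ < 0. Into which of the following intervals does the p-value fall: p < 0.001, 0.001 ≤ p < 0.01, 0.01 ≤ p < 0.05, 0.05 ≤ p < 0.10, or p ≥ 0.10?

t = -0.0333 / 0.0174 = -1.914.
df = n − k − 1 = 161 − 2 − 1 = 158.
One-sided p = P(T_{158} < t) ≈ 0.0287.
So 0.01 ≤ p < 0.05.

0.01 ≤ p < 0.05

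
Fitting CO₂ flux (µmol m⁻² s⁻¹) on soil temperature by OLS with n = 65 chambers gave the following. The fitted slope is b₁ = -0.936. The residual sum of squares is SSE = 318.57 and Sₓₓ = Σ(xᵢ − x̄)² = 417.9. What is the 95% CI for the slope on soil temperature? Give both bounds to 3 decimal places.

(-1.156, -0.716)

MSE = SSE/(n − 2) = 318.57/63 = 5.05667.
SE(b₁) = √(MSE/Sₓₓ) = √(5.05667/417.9) = 0.110001.
df = n − 2 = 63.
t* = t_{0.025, 63} = 1.998341.
Margin = t* × SE = 1.998341 × 0.110001 = 0.21982.
CI: -0.936 ± 0.21982 → (-1.156, -0.716).
With 95% confidence, each one-unit increase in soil temperature is associated with a change of between -1.156 and -0.716 µmol m⁻² s⁻¹ in CO₂ flux.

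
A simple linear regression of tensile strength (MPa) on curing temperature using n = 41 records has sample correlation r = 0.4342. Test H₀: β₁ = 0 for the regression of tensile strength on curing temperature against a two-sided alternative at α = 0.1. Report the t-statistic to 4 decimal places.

t = r·√(n − 2)/√(1 − r²) = 0.4342·√39/√0.81147 = 3.0101.
df = n − 2 = 39.
Two-sided p ≈ 0.0046, which is < 0.1, so reject H₀.
There is evidence of a linear association between curing temperature and tensile strength.

t = 3.0101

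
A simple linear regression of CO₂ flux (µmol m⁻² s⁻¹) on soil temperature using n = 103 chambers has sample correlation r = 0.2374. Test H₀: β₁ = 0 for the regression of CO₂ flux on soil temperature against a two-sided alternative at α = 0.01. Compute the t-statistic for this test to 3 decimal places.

t = 2.456

t = r·√(n − 2)/√(1 − r²) = 0.2374·√101/√0.943641 = 2.456.
df = n − 2 = 101.
Two-sided p ≈ 0.0158, which is ≥ 0.01, so fail to reject H₀.
The data do not give significant evidence of a linear association between soil temperature and CO₂ flux.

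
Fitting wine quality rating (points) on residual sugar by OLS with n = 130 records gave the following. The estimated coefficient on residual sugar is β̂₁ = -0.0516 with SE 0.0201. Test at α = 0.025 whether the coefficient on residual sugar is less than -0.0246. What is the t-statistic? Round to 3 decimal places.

H₀: β₁ = -0.0246 vs H₁: β₁ < -0.0246.
t = (β̂₁ − β₁⁰)/SE = (-0.0516 − (-0.0246)) / 0.0201 = -1.343.
df = n − 2 = 130 − 2 = 128.
One-sided p ≈ 0.0908, which is ≥ 0.025, so fail to reject H₀.
The data do not give significant evidence that the true slope on residual sugar is below -0.0246 points per unit.

t = -1.343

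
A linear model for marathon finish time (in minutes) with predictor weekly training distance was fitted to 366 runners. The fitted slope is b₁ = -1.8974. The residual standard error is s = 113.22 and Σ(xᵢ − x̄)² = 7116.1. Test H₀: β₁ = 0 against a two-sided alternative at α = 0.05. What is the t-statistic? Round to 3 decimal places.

t = -1.414

SE(b₁) = s/√Sₓₓ = 113.22/√7116.1 = 1.34215.
t = -1.8974 / 1.34215 = -1.414.
df = n − 2 = 364.
Two-sided p ≈ 0.1583, which is ≥ 0.05, so fail to reject H₀.
The data do not give significant evidence of an association between weekly training distance and marathon finish time.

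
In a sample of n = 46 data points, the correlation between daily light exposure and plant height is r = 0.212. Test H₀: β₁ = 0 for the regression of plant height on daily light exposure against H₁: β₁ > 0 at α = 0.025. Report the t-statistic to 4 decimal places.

t = 1.4390

t = r·√(n − 2)/√(1 − r²) = 0.212·√44/√0.955056 = 1.4390.
df = n − 2 = 44.
One-sided p ≈ 0.0786, which is ≥ 0.025, so fail to reject H₀.
The data do not give significant evidence of a linear association between daily light exposure and plant height.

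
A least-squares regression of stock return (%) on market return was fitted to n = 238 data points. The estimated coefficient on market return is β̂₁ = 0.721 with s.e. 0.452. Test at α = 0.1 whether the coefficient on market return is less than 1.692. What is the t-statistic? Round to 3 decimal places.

H₀: β₁ = 1.692 vs H₁: β₁ < 1.692.
t = (β̂₁ − β₁⁰)/SE = (0.721 − 1.692) / 0.452 = -2.148.
df = n − 2 = 238 − 2 = 236.
One-sided p ≈ 0.0164, which is < 0.1, so reject H₀.
There is evidence that the true slope on market return is below 1.692 % per unit.

t = -2.148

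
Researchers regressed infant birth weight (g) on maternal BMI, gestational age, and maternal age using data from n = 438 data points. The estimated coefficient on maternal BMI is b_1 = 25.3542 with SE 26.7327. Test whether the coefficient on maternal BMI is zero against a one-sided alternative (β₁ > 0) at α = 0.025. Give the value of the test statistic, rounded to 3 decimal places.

H₀: β₁ = 0 vs H₁: β₁ > 0.
t = (b_1 − β₁⁰)/SE = 25.3542 / 26.7327 = 0.948.
df = n − k − 1 = 438 − 3 − 1 = 434.
One-sided p ≈ 0.1717, which is ≥ 0.025, so fail to reject H₀.
The data do not give significant evidence that the true slope on maternal BMI is positive, holding the other predictors fixed.

t = 0.948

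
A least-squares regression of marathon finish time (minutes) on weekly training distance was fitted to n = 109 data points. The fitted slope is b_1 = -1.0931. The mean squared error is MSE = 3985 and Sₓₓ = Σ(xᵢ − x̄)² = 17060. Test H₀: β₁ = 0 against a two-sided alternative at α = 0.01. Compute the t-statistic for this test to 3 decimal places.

t = -2.262

SE(b_1) = √(MSE/Sₓₓ) = √(3985/17060) = 0.483309.
t = -1.0931 / 0.483309 = -2.262.
df = n − 2 = 107.
Two-sided p ≈ 0.0257, which is ≥ 0.01, so fail to reject H₀.
The data do not give significant evidence of an association between weekly training distance and marathon finish time.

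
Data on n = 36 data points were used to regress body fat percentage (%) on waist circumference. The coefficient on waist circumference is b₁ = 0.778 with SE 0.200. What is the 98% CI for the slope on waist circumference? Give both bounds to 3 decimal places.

(0.290, 1.266)

df = n − 2 = 36 − 2 = 34.
t* = t_{0.01, 34} = 2.44115.
Margin = t* × SE = 2.44115 × 0.200 = 0.48823.
CI: 0.778 ± 0.48823 → (0.290, 1.266).
With 98% confidence, each one-unit increase in waist circumference is associated with a change of between 0.290 and 1.266 % in body fat percentage.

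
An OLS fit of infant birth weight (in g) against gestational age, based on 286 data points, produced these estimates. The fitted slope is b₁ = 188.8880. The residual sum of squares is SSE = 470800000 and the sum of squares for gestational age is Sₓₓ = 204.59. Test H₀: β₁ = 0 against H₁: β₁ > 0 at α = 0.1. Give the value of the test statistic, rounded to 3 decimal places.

MSE = SSE/(n − 2) = 470800000/284 = 1.65775e+06.
SE(b₁) = √(MSE/Sₓₓ) = √(1.65775e+06/204.59) = 90.0154.
t = 188.8880 / 90.0154 = 2.098.
df = n − 2 = 284.
One-sided p ≈ 0.0184, which is < 0.1, so reject H₀.
There is evidence that the true slope on gestational age is positive.

t = 2.098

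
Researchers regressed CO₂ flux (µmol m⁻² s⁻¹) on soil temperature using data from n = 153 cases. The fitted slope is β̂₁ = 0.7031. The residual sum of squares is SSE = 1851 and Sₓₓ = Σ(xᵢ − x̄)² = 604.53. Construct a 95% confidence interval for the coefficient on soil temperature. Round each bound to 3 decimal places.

(0.422, 0.984)

MSE = SSE/(n − 2) = 1851/151 = 12.2583.
SE(β̂₁) = √(MSE/Sₓₓ) = √(12.2583/604.53) = 0.142399.
df = n − 2 = 151.
t* = t_{0.025, 151} = 1.975799.
Margin = t* × SE = 1.975799 × 0.142399 = 0.28135.
CI: 0.7031 ± 0.28135 → (0.422, 0.984).
With 95% confidence, each one-unit increase in soil temperature is associated with a change of between 0.422 and 0.984 µmol m⁻² s⁻¹ in CO₂ flux.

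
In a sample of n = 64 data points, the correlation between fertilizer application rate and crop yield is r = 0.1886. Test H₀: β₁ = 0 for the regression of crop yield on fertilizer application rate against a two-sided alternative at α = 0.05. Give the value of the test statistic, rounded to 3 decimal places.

t = 1.512

t = r·√(n − 2)/√(1 − r²) = 0.1886·√62/√0.96443 = 1.512.
df = n − 2 = 62.
Two-sided p ≈ 0.1356, which is ≥ 0.05, so fail to reject H₀.
The data do not give significant evidence of a linear association between fertilizer application rate and crop yield.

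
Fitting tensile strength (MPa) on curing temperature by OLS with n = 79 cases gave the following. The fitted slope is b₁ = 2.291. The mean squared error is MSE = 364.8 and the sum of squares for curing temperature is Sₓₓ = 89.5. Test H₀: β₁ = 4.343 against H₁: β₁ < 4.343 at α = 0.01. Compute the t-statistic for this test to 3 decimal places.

t = -1.016

SE(b₁) = √(MSE/Sₓₓ) = √(364.8/89.5) = 2.01891.
t = (2.291 − 4.343) / 2.01891 = -1.016.
df = n − 2 = 77.
One-sided p ≈ 0.1563, which is ≥ 0.01, so fail to reject H₀.
The data do not give significant evidence that the true slope on curing temperature is below 4.343 MPa per unit.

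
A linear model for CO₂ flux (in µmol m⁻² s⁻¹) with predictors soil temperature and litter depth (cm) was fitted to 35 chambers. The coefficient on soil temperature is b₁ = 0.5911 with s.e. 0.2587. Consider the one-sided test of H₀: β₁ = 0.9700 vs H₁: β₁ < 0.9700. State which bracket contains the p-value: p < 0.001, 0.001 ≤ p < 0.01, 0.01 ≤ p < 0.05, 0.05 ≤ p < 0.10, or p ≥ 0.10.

0.05 ≤ p < 0.10

t = (0.5911 − 0.9700) / 0.2587 = -1.465.
df = n − k − 1 = 35 − 2 − 1 = 32.
One-sided p = P(T_{32} < t) ≈ 0.0764.
So 0.05 ≤ p < 0.10.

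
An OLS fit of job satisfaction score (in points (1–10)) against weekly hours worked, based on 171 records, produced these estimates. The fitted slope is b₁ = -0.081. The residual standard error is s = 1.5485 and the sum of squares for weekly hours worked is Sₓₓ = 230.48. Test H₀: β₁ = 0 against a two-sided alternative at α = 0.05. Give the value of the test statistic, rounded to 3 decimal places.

t = -0.794

SE(b₁) = s/√Sₓₓ = 1.5485/√230.48 = 0.101999.
t = -0.081 / 0.101999 = -0.794.
df = n − 2 = 169.
Two-sided p ≈ 0.4282, which is ≥ 0.05, so fail to reject H₀.
The data do not give significant evidence of an association between weekly hours worked and job satisfaction score.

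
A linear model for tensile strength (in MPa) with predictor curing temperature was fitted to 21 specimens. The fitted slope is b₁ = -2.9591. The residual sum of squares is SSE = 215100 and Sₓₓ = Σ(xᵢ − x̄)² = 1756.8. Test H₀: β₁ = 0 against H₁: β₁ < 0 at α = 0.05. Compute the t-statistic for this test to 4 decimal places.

t = -1.1657

MSE = SSE/(n − 2) = 215100/19 = 11321.1.
SE(b₁) = √(MSE/Sₓₓ) = √(11321.1/1756.8) = 2.53853.
t = -2.9591 / 2.53853 = -1.1657.
df = n − 2 = 19.
One-sided p ≈ 0.1291, which is ≥ 0.05, so fail to reject H₀.
The data do not give significant evidence that the true slope on curing temperature is negative.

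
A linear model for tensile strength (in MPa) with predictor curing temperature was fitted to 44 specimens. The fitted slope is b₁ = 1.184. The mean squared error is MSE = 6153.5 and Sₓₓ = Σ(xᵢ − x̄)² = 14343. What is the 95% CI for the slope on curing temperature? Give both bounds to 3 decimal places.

SE(b₁) = √(MSE/Sₓₓ) = √(6153.5/14343) = 0.655.
df = n − 2 = 42.
t* = t_{0.025, 42} = 2.018082.
Margin = t* × SE = 2.018082 × 0.655 = 1.32184.
CI: 1.184 ± 1.32184 → (-0.138, 2.506).
With 95% confidence, each one-unit increase in curing temperature is associated with a change of between -0.138 and 2.506 MPa in tensile strength.

(-0.138, 2.506)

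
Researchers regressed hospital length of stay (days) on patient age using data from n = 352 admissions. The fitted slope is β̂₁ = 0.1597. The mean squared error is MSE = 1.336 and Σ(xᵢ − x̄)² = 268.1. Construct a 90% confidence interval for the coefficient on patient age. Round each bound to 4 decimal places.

(0.0433, 0.2761)

SE(β̂₁) = √(MSE/Sₓₓ) = √(1.336/268.1) = 0.0705919.
df = n − 2 = 350.
t* = t_{0.05, 350} = 1.649219.
Margin = t* × SE = 1.649219 × 0.0705919 = 0.116421.
CI: 0.1597 ± 0.116421 → (0.0433, 0.2761).
With 90% confidence, each one-unit increase in patient age is associated with a change of between 0.0433 and 0.2761 days in hospital length of stay.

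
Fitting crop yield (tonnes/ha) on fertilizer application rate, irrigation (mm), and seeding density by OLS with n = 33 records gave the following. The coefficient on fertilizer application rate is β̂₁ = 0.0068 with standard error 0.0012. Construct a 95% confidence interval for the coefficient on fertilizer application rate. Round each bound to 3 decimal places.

df = n − k − 1 = 33 − 3 − 1 = 29.
t* = t_{0.025, 29} = 2.04523.
Margin = t* × SE = 2.04523 × 0.0012 = 0.00245.
CI: 0.0068 ± 0.00245 → (0.004, 0.009).
With 95% confidence, each one-unit increase in fertilizer application rate is associated with a change of between 0.004 and 0.009 tonnes/ha in crop yield, holding the other predictors fixed.

(0.004, 0.009)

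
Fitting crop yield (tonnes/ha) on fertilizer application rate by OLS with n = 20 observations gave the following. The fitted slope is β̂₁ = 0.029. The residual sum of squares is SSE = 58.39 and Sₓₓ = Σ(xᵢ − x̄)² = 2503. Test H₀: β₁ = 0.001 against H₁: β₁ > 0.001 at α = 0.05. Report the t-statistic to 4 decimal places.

t = 0.7778

MSE = SSE/(n − 2) = 58.39/18 = 3.24389.
SE(β̂₁) = √(MSE/Sₓₓ) = √(3.24389/2503) = 0.036.
t = (0.029 − 0.001) / 0.036 = 0.7778.
df = n − 2 = 18.
One-sided p ≈ 0.2234, which is ≥ 0.05, so fail to reject H₀.
The data do not give significant evidence that the true slope on fertilizer application rate exceeds 0.001 tonnes/ha per unit.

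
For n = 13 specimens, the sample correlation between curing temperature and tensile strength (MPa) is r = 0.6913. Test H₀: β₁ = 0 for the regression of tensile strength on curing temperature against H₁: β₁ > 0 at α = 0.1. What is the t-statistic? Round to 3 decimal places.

t = r·√(n − 2)/√(1 − r²) = 0.6913·√11/√0.522104 = 3.173.
df = n − 2 = 11.
One-sided p ≈ 0.0044, which is < 0.1, so reject H₀.
There is evidence of a linear association between curing temperature and tensile strength.

t = 3.173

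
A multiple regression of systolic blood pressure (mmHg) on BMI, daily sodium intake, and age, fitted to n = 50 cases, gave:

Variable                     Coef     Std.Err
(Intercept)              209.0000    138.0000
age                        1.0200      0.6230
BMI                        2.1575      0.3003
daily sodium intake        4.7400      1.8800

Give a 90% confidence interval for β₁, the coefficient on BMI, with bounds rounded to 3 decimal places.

Read off: b = 2.1575, SE = 0.3003 for BMI.
df = n − k − 1 = 50 − 3 − 1 = 46.
t* = t_{0.05, 46} = 1.67866.
Margin = t* × SE = 1.67866 × 0.3003 = 0.50410.
CI: 2.1575 ± 0.50410 → (1.653, 2.662).

(1.653, 2.662)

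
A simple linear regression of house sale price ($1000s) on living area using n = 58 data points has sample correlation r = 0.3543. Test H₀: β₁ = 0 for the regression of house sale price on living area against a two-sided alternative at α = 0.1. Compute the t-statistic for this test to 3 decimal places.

t = r·√(n − 2)/√(1 − r²) = 0.3543·√56/√0.874472 = 2.835.
df = n − 2 = 56.
Two-sided p ≈ 0.0064, which is < 0.1, so reject H₀.
There is evidence of a linear association between living area and house sale price.

t = 2.835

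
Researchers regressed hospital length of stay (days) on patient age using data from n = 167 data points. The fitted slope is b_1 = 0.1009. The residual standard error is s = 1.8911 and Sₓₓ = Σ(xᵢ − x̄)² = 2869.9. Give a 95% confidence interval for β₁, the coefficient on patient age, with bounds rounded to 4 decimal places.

SE(b_1) = s/√Sₓₓ = 1.8911/√2869.9 = 0.0353005.
df = n − 2 = 165.
t* = t_{0.025, 165} = 1.974446.
Margin = t* × SE = 1.974446 × 0.0353005 = 0.069699.
CI: 0.1009 ± 0.069699 → (0.0312, 0.1706).
With 95% confidence, each one-unit increase in patient age is associated with a change of between 0.0312 and 0.1706 days in hospital length of stay.

(0.0312, 0.1706)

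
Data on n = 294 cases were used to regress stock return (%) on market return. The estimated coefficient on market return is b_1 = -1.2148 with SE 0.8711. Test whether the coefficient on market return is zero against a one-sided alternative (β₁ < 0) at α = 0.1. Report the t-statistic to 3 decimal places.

t = -1.395

H₀: β₁ = 0 vs H₁: β₁ < 0.
t = (b_1 − β₁⁰)/SE = -1.2148 / 0.8711 = -1.395.
df = n − 2 = 294 − 2 = 292.
One-sided p ≈ 0.0821, which is < 0.1, so reject H₀.
There is evidence that the true slope on market return is negative.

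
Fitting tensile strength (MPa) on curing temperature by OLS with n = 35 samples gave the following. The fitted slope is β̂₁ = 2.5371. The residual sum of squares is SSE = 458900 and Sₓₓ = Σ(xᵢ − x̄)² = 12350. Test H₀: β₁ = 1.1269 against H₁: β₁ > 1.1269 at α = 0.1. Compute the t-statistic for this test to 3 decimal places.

t = 1.329

MSE = SSE/(n − 2) = 458900/33 = 13906.1.
SE(β̂₁) = √(MSE/Sₓₓ) = √(13906.1/12350) = 1.06113.
t = (2.5371 − 1.1269) / 1.06113 = 1.329.
df = n − 2 = 33.
One-sided p ≈ 0.0965, which is < 0.1, so reject H₀.
There is evidence that the true slope on curing temperature exceeds 1.1269 MPa per unit.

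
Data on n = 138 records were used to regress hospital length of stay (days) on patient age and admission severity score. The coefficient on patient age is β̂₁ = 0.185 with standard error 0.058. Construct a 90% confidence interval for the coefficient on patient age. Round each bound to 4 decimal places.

(0.0889, 0.2811)

df = n − k − 1 = 138 − 2 − 1 = 135.
t* = t_{0.05, 135} = 1.656219.
Margin = t* × SE = 1.656219 × 0.058 = 0.096061.
CI: 0.185 ± 0.096061 → (0.0889, 0.2811).
With 90% confidence, each one-unit increase in patient age is associated with a change of between 0.0889 and 0.2811 days in hospital length of stay, holding the other predictors fixed.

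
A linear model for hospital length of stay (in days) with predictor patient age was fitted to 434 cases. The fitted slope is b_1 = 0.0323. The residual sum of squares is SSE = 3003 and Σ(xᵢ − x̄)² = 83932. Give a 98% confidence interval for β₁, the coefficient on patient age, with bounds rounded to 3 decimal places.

MSE = SSE/(n − 2) = 3003/432 = 6.95139.
SE(b_1) = √(MSE/Sₓₓ) = √(6.95139/83932) = 0.00910064.
df = n − 2 = 432.
t* = t_{0.01, 432} = 2.335011.
Margin = t* × SE = 2.335011 × 0.00910064 = 0.02125.
CI: 0.0323 ± 0.02125 → (0.011, 0.054).
With 98% confidence, each one-unit increase in patient age is associated with a change of between 0.011 and 0.054 days in hospital length of stay.

(0.011, 0.054)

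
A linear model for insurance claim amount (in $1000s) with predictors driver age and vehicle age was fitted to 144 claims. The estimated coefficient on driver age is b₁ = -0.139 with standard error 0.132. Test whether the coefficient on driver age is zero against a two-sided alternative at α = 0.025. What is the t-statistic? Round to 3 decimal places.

t = -1.053

H₀: β₁ = 0 vs H₁: β₁ ≠ 0.
t = (b₁ − β₁⁰)/SE = -0.139 / 0.132 = -1.053.
df = n − k − 1 = 144 − 2 − 1 = 141.
Two-sided p ≈ 0.2941, which is ≥ 0.025, so fail to reject H₀.
The data do not give significant evidence of an association between driver age and insurance claim amount, after adjusting for the other predictors.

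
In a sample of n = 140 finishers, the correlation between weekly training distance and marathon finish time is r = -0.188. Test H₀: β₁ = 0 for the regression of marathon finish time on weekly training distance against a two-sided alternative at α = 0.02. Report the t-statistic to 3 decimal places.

t = -2.249

t = r·√(n − 2)/√(1 − r²) = -0.188·√138/√0.964656 = -2.249.
df = n − 2 = 138.
Two-sided p ≈ 0.0261, which is ≥ 0.02, so fail to reject H₀.
The data do not give significant evidence of a linear association between weekly training distance and marathon finish time.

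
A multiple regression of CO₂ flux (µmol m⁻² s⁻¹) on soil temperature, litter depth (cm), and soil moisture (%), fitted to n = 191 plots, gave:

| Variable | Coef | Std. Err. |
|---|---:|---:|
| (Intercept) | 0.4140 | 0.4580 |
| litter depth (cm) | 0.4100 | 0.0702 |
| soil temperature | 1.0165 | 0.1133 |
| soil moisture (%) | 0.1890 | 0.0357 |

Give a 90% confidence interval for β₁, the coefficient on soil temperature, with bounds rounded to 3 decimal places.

Read off: b = 1.0165, SE = 0.1133 for soil temperature.
df = n − k − 1 = 191 − 3 − 1 = 187.
t* = t_{0.05, 187} = 1.653043.
Margin = t* × SE = 1.653043 × 0.1133 = 0.18729.
CI: 1.0165 ± 0.18729 → (0.829, 1.204).

(0.829, 1.204)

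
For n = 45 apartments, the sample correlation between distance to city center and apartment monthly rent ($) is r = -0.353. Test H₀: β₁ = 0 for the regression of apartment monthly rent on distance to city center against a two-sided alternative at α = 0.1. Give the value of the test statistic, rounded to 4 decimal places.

t = -2.4740

t = r·√(n − 2)/√(1 − r²) = -0.353·√43/√0.875391 = -2.4740.
df = n − 2 = 43.
Two-sided p ≈ 0.0174, which is < 0.1, so reject H₀.
There is evidence of a linear association between distance to city center and apartment monthly rent.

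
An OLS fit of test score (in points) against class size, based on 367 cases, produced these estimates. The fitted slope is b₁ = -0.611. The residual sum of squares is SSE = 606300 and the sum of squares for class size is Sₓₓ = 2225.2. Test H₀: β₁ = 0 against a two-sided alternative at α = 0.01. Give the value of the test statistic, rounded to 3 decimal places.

t = -0.707

MSE = SSE/(n − 2) = 606300/365 = 1661.1.
SE(b₁) = √(MSE/Sₓₓ) = √(1661.1/2225.2) = 0.863998.
t = -0.611 / 0.863998 = -0.707.
df = n − 2 = 365.
Two-sided p ≈ 0.4799, which is ≥ 0.01, so fail to reject H₀.
The data do not give significant evidence of an association between class size and test score.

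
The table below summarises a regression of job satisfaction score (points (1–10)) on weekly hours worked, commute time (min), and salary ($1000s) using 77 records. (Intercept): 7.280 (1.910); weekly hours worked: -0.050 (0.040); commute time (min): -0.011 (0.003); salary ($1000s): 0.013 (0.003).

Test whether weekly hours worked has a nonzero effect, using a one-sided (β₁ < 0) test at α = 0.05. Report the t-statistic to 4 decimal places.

t = -1.2500

Read off: b = -0.050, SE = 0.040 for weekly hours worked.
H₀: β₁ = 0 vs H₁: β₁ < 0.
t = -0.050 / 0.040 = -1.2500.
df = n − k − 1 = 77 − 3 − 1 = 73.
One-sided p ≈ 0.1076, which is ≥ 0.05, so fail to reject H₀.
The data do not give significant evidence that the true slope on weekly hours worked is negative, holding the other predictors fixed.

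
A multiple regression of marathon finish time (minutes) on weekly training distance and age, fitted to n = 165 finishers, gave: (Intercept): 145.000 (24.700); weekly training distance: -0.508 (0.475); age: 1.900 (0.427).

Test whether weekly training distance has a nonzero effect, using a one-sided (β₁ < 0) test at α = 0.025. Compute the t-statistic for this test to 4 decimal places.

Read off: b = -0.508, SE = 0.475 for weekly training distance.
H₀: β₁ = 0 vs H₁: β₁ < 0.
t = -0.508 / 0.475 = -1.0695.
df = n − k − 1 = 165 − 2 − 1 = 162.
One-sided p ≈ 0.1432, which is ≥ 0.025, so fail to reject H₀.
The data do not give significant evidence that the true slope on weekly training distance is negative, holding the other predictors fixed.

t = -1.0695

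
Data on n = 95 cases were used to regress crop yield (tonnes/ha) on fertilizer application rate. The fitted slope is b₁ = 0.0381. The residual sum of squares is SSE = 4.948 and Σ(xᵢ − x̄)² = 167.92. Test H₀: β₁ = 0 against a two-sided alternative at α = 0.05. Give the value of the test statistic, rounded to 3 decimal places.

MSE = SSE/(n − 2) = 4.948/93 = 0.0532043.
SE(b₁) = √(MSE/Sₓₓ) = √(0.0532043/167.92) = 0.0178001.
t = 0.0381 / 0.0178001 = 2.140.
df = n − 2 = 93.
Two-sided p ≈ 0.0349, which is < 0.05, so reject H₀.
There is evidence that fertilizer application rate is associated with crop yield.

t = 2.140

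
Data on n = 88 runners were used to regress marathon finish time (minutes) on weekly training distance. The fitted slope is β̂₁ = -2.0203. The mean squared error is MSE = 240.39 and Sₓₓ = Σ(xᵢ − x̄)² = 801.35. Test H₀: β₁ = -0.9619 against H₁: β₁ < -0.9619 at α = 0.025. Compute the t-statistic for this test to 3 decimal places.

t = -1.932

SE(β̂₁) = √(MSE/Sₓₓ) = √(240.39/801.35) = 0.547705.
t = (-2.0203 − (-0.9619)) / 0.547705 = -1.932.
df = n − 2 = 86.
One-sided p ≈ 0.0283, which is ≥ 0.025, so fail to reject H₀.
The data do not give significant evidence that the true slope on weekly training distance is below -0.9619 minutes per unit.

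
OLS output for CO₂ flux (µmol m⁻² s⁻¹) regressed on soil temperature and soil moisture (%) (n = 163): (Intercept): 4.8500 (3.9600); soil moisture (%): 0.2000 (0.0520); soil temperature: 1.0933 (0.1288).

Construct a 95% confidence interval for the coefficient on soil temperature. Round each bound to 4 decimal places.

(0.8389, 1.3477)

Read off: b = 1.0933, SE = 0.1288 for soil temperature.
df = n − k − 1 = 163 − 2 − 1 = 160.
t* = t_{0.025, 160} = 1.974902.
Margin = t* × SE = 1.974902 × 0.1288 = 0.254367.
CI: 1.0933 ± 0.254367 → (0.8389, 1.3477).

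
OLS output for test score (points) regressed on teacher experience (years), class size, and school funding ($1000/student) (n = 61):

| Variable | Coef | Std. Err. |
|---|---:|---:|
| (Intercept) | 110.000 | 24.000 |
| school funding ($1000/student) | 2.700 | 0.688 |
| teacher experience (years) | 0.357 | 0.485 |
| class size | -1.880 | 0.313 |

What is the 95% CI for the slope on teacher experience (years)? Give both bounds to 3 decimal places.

(-0.614, 1.328)

Read off: b = 0.357, SE = 0.485 for teacher experience (years).
df = n − k − 1 = 61 − 3 − 1 = 57.
t* = t_{0.025, 57} = 2.002465.
Margin = t* × SE = 2.002465 × 0.485 = 0.97120.
CI: 0.357 ± 0.97120 → (-0.614, 1.328).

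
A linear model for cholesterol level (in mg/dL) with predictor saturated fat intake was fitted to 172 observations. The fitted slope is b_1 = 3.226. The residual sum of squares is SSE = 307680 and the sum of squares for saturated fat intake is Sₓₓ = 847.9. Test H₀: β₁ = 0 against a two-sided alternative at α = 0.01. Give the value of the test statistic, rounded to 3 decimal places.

MSE = SSE/(n − 2) = 307680/170 = 1809.88.
SE(b_1) = √(MSE/Sₓₓ) = √(1809.88/847.9) = 1.46101.
t = 3.226 / 1.46101 = 2.208.
df = n − 2 = 170.
Two-sided p ≈ 0.0286, which is ≥ 0.01, so fail to reject H₀.
The data do not give significant evidence of an association between saturated fat intake and cholesterol level.

t = 2.208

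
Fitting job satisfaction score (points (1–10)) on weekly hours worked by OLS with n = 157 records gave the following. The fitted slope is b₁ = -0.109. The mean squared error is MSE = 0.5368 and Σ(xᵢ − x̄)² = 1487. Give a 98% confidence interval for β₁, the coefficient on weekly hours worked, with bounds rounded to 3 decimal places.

SE(b₁) = √(MSE/Sₓₓ) = √(0.5368/1487) = 0.0189999.
df = n − 2 = 155.
t* = t_{0.01, 155} = 2.350646.
Margin = t* × SE = 2.350646 × 0.0189999 = 0.04466.
CI: -0.109 ± 0.04466 → (-0.154, -0.064).
With 98% confidence, each one-unit increase in weekly hours worked is associated with a change of between -0.154 and -0.064 points (1–10) in job satisfaction score.

(-0.154, -0.064)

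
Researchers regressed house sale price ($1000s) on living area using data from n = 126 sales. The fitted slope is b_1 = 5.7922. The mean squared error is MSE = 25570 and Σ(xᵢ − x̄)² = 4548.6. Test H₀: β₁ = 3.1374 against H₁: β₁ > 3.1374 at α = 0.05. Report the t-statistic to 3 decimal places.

SE(b_1) = √(MSE/Sₓₓ) = √(25570/4548.6) = 2.37097.
t = (5.7922 − 3.1374) / 2.37097 = 1.120.
df = n − 2 = 124.
One-sided p ≈ 0.1325, which is ≥ 0.05, so fail to reject H₀.
The data do not give significant evidence that the true slope on living area exceeds 3.1374 $1000s per unit.

t = 1.120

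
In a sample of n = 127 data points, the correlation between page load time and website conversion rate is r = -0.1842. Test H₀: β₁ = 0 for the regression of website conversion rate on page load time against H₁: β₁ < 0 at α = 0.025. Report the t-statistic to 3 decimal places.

t = -2.095

t = r·√(n − 2)/√(1 − r²) = -0.1842·√125/√0.96607 = -2.095.
df = n − 2 = 125.
One-sided p ≈ 0.0191, which is < 0.025, so reject H₀.
There is evidence of a linear association between page load time and website conversion rate.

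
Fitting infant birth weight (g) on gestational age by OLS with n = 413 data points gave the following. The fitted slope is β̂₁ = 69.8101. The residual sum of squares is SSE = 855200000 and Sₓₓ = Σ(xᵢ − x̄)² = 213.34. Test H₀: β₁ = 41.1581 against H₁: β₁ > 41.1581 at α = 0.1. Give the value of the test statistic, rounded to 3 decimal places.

t = 0.290

MSE = SSE/(n − 2) = 855200000/411 = 2.08078e+06.
SE(β̂₁) = √(MSE/Sₓₓ) = √(2.08078e+06/213.34) = 98.759.
t = (69.8101 − 41.1581) / 98.759 = 0.290.
df = n − 2 = 411.
One-sided p ≈ 0.3859, which is ≥ 0.1, so fail to reject H₀.
The data do not give significant evidence that the true slope on gestational age exceeds 41.1581 g per unit.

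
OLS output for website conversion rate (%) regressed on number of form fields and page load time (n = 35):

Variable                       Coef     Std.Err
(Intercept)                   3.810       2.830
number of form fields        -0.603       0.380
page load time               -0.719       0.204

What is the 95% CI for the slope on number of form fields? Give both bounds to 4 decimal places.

Read off: b = -0.603, SE = 0.380 for number of form fields.
df = n − k − 1 = 35 − 2 − 1 = 32.
t* = t_{0.025, 32} = 2.036933.
Margin = t* × SE = 2.036933 × 0.380 = 0.774035.
CI: -0.603 ± 0.774035 → (-1.3770, 0.1710).

(-1.3770, 0.1710)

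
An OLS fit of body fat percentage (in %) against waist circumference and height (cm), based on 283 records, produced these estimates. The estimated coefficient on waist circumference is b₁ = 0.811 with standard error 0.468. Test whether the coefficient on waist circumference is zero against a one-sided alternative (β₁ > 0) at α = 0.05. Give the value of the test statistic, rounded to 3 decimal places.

H₀: β₁ = 0 vs H₁: β₁ > 0.
t = (b₁ − β₁⁰)/SE = 0.811 / 0.468 = 1.733.
df = n − k − 1 = 283 − 2 − 1 = 280.
One-sided p ≈ 0.0421, which is < 0.05, so reject H₀.
There is evidence that the true slope on waist circumference is positive, holding the other predictors fixed.

t = 1.733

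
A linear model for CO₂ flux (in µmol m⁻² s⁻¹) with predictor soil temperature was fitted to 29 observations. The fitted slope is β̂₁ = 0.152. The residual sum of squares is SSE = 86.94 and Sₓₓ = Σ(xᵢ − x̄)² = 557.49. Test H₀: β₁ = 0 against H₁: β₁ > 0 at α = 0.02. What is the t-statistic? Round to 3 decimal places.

t = 2.000

MSE = SSE/(n − 2) = 86.94/27 = 3.22.
SE(β̂₁) = √(MSE/Sₓₓ) = √(3.22/557.49) = 0.0759993.
t = 0.152 / 0.0759993 = 2.000.
df = n − 2 = 27.
One-sided p ≈ 0.0278, which is ≥ 0.02, so fail to reject H₀.
The data do not give significant evidence that the true slope on soil temperature is positive.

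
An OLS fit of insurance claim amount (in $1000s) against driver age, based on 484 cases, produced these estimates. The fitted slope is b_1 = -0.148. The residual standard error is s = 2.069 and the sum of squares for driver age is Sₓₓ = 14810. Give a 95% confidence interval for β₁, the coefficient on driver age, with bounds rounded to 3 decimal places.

SE(b_1) = s/√Sₓₓ = 2.069/√14810 = 0.0170013.
df = n − 2 = 482.
t* = t_{0.025, 482} = 1.964898.
Margin = t* × SE = 1.964898 × 0.0170013 = 0.03341.
CI: -0.148 ± 0.03341 → (-0.181, -0.115).
With 95% confidence, each one-unit increase in driver age is associated with a change of between -0.181 and -0.115 $1000s in insurance claim amount.

(-0.181, -0.115)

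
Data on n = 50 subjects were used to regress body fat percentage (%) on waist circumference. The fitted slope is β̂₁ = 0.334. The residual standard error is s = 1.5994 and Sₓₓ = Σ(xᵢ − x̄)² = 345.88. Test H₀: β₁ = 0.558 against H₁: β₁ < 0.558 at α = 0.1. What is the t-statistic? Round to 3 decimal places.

SE(β̂₁) = s/√Sₓₓ = 1.5994/√345.88 = 0.0859992.
t = (0.334 − 0.558) / 0.0859992 = -2.605.
df = n − 2 = 48.
One-sided p ≈ 0.0061, which is < 0.1, so reject H₀.
There is evidence that the true slope on waist circumference is below 0.558 % per unit.

t = -2.605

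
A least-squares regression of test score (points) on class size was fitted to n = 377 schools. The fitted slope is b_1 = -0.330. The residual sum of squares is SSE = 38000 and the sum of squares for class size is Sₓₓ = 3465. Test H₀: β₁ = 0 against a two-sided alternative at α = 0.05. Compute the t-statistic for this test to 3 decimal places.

MSE = SSE/(n − 2) = 38000/375 = 101.333.
SE(b_1) = √(MSE/Sₓₓ) = √(101.333/3465) = 0.171011.
t = -0.330 / 0.171011 = -1.930.
df = n − 2 = 375.
Two-sided p ≈ 0.0544, which is ≥ 0.05, so fail to reject H₀.
The data do not give significant evidence of an association between class size and test score.

t = -1.930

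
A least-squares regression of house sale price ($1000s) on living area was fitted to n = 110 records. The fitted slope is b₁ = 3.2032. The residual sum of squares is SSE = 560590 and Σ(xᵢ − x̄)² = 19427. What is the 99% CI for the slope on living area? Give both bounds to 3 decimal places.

MSE = SSE/(n − 2) = 560590/108 = 5190.65.
SE(b₁) = √(MSE/Sₓₓ) = √(5190.65/19427) = 0.516902.
df = n − 2 = 108.
t* = t_{0.005, 108} = 2.62212.
Margin = t* × SE = 2.62212 × 0.516902 = 1.35538.
CI: 3.2032 ± 1.35538 → (1.848, 4.559).
With 99% confidence, each one-unit increase in living area is associated with a change of between 1.848 and 4.559 $1000s in house sale price.

(1.848, 4.559)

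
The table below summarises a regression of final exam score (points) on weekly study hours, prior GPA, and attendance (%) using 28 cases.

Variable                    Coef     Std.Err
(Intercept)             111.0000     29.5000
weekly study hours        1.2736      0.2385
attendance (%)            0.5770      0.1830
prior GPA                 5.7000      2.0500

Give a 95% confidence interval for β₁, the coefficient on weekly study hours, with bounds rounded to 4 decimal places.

(0.7814, 1.7658)

Read off: b = 1.2736, SE = 0.2385 for weekly study hours.
df = n − k − 1 = 28 − 3 − 1 = 24.
t* = t_{0.025, 24} = 2.063899.
Margin = t* × SE = 2.063899 × 0.2385 = 0.492240.
CI: 1.2736 ± 0.492240 → (0.7814, 1.7658).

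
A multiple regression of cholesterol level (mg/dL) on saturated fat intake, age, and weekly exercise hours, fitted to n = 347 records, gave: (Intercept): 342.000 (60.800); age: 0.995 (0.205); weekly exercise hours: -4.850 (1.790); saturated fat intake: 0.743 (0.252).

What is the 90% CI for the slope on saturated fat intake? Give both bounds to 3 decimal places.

Read off: b = 0.743, SE = 0.252 for saturated fat intake.
df = n − k − 1 = 347 − 3 − 1 = 343.
t* = t_{0.05, 343} = 1.649308.
Margin = t* × SE = 1.649308 × 0.252 = 0.41563.
CI: 0.743 ± 0.41563 → (0.327, 1.159).

(0.327, 1.159)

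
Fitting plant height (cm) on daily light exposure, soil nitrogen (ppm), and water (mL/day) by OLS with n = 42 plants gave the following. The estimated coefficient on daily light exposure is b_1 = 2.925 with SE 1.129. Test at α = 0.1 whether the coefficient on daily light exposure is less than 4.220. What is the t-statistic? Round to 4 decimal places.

H₀: β₁ = 4.220 vs H₁: β₁ < 4.220.
t = (b_1 − β₁⁰)/SE = (2.925 − 4.220) / 1.129 = -1.1470.
df = n − k − 1 = 42 − 3 − 1 = 38.
One-sided p ≈ 0.1293, which is ≥ 0.1, so fail to reject H₀.
The data do not give significant evidence that the true slope on daily light exposure is below 4.220 cm per unit, holding the other predictors fixed.

t = -1.1470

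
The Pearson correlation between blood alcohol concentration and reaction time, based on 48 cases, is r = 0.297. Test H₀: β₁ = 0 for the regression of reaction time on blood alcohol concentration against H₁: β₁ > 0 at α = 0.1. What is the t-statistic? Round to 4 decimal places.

t = 2.1095

t = r·√(n − 2)/√(1 − r²) = 0.297·√46/√0.911791 = 2.1095.
df = n − 2 = 46.
One-sided p ≈ 0.0202, which is < 0.1, so reject H₀.
There is evidence of a linear association between blood alcohol concentration and reaction time.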